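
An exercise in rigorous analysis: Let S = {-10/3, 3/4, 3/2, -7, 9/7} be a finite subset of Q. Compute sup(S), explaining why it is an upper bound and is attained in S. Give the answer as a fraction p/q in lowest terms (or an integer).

S is finite, so sup(S) = max(S).
Sorted decreasing:
3/2, 9/7, 3/4, -10/3, -7
The extremum is 3/2.
For every x in S, x <= 3/2. And 3/2 is in S, so it is attained.
Therefore sup(S) = 3/2.

3/2


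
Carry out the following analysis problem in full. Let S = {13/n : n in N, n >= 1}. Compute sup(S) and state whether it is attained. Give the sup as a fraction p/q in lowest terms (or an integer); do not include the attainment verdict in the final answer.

Analysis:
- Values: 13, 13/2, 13/3, 13/4, ... strictly decreasing.
- The maximum is 13 (n=1); sup = 13 (attained).
- The set is bounded below by 0; 13/n -> 0 so 0 is the greatest lower bound.
- 0 is not in the set, so inf = 0 is not attained.
Conclusion: sup(S) = 13, attained in S.

13


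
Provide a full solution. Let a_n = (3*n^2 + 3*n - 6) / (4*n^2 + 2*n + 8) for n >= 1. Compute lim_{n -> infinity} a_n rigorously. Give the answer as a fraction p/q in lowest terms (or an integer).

Divide numerator and denominator by n^2, the highest power:
numerator / n^2 = 3 + 3/n - 6/n^2
denominator / n^2 = 4 + 2/n + 8/n^2
As n -> infinity, all terms of the form c/n^k (k >= 1) tend to 0.
So numerator / n^2 -> 3 and denominator / n^2 -> 4.
Therefore lim a_n = 3/4.

3/4


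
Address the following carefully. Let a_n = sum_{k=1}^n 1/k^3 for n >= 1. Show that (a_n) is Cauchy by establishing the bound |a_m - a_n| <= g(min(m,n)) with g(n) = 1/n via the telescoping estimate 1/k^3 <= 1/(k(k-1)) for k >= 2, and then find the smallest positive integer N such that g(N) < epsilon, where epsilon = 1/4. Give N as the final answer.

For m > n >= 1: |a_m - a_n| = sum_{k=n+1}^m 1/k^3.
Use 1/k^3 <= 1/(k(k-1)) = 1/(k-1) - 1/k for k >= 2 (which holds since k^3 >= k^2 >= k(k-1) for k >= 2):
sum_{k=n+1}^m 1/k^3 <= sum_{k=n+1}^m (1/(k-1) - 1/k) = 1/n - 1/m <= 1/n.
By symmetry the same bound holds with n,m swapped, so |a_m - a_n| <= 1/min(m,n) = g(min(m,n)). Since g(n) -> 0, (a_n) is Cauchy.
Now solve g(N) < 1/4: 1/N < 1/4 <=> N > 1/(1/4) = 4.
The smallest integer strictly greater than 4 is N = 5.
Check: g(5) = 1/5 < 1/4; g(4) = 1/4 >= 1/4. So N = 5.

5


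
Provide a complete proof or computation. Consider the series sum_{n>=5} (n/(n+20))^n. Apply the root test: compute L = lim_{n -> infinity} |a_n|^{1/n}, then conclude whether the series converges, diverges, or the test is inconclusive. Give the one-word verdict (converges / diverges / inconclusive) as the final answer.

Let a_n denote the general term. Form |a_n|^(1/n) and simplify:
|a_n|^(1/n) = n/(n + 20)
Take the limit as n -> infinity: L = 1.
Since L = 1, the root test is inconclusive. (In fact a_n = (n/(n+20))^n -> e^(-20) != 0, so the nth-term test shows divergence; but the root test itself gives no conclusion.)

inconclusive


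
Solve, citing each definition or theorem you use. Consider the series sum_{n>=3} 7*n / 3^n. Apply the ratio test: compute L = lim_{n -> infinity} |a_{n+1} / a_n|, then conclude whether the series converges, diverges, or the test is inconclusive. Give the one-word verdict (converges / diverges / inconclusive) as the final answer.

Let a_n denote the general term. Form the ratio a_{n+1}/a_n and simplify:
a_{n+1}/a_n = (n + 1)/(3*n)
Take the limit as n -> infinity: L = 1/3.
Since L = 1/3 < 1, the ratio test implies the series converges.

converges


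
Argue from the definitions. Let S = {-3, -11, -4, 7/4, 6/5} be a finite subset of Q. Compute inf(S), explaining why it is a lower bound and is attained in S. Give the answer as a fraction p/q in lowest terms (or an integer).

S is finite, so inf(S) = min(S).
Sorted increasing:
-11, -4, -3, 6/5, 7/4
The extremum is -11.
For every x in S, x >= -11. And -11 is in S, so it is attained.
Therefore inf(S) = -11.

-11


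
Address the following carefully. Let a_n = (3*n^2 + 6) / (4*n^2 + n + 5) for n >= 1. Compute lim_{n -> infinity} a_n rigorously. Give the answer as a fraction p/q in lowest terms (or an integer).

Divide numerator and denominator by n^2, the highest power:
numerator / n^2 = 3 + 6/n^2
denominator / n^2 = 4 + 1/n + 5/n^2
As n -> infinity, all terms of the form c/n^k (k >= 1) tend to 0.
So numerator / n^2 -> 3 and denominator / n^2 -> 4.
Therefore lim a_n = 3/4.

3/4


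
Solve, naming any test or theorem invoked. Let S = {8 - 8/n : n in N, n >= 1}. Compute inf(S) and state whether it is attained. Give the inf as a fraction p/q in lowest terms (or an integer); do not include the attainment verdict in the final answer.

Analysis:
- Values: 0, 4, 16/3, 6, ... strictly increasing.
- Minimum is 0 (n=1); inf = 0 (attained).
- 8 - 8/n -> 8 from below; sup = 8, not attained.
Conclusion: inf(S) = 0, attained in S.

0


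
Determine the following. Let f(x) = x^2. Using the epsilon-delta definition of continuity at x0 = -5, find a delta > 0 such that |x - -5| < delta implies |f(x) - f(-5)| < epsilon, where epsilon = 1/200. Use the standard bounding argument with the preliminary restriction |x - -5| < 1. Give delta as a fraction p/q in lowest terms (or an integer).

Factor: |x^2 - (-5)^2| = |x - -5| * |x + -5|.
Impose |x - -5| < 1 first. Then |x + -5| = |(x - -5) + 2*(-5)| <= |x - -5| + 2*|-5| < 1 + 10 = 11.
So |x^2 - (-5)^2| < delta * 11.
We need delta * 11 <= 1/200, i.e. delta <= 1/200/11 = 1/2200.
Since 1/2200 < 1, this is tighter than 1; take delta = 1/2200.
So delta = 1/2200 works.

1/2200


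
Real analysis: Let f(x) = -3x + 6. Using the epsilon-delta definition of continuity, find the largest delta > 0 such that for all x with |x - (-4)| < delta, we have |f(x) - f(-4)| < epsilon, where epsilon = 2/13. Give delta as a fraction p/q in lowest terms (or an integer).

We compute f(-4) = -3*(-4) + 6 = 18.
|f(x) - f(-4)| = |-3x + 6 - (18)| = |-3(x - (-4))| = 3|x - (-4)|.
We need 3|x - (-4)| < 2/13, i.e. |x - (-4)| < 2/13 / 3 = 2/39.
So any delta <= 2/39 works. Conversely, if delta > 2/39, then x = -4 + 2/39 satisfies |x - (-4)| = 2/39 < delta but |f(x) - f(-4)| = 3 * 2/39 = 2/13, which is not < 2/13; so no larger delta works.
Hence the largest such delta is 2/39.

2/39


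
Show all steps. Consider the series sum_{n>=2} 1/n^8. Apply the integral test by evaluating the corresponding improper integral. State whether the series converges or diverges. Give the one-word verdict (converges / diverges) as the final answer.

Let f(x) = x^(-8). Then f is positive, continuous, and decreasing on [2, infinity), so the integral test applies.
Compute the improper integral int_{2}^infinity f(x) dx:
  antiderivative F(x) = -1/(7*x^7).
  As x -> infinity, F(x) -> 0 (since p = 8 > 1).
  So int = F(infinity) - F(2) = 0 - (-1/896) = 1/896.
  Finite, so by the integral test, the series converges.

converges


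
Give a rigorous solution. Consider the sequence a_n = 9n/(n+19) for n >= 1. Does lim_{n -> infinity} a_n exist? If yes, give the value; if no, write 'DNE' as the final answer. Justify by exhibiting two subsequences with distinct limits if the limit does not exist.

Examine the behaviour of a_n along subsequences.
Even-n subsequence a_{2k} = 9(2k)/(2k+19) -> 9. Odd-n subsequence a_{2k+1} = 9(2k+1)/(2k+20) -> 9. Both tend to 9, which suggests the limit is 9; verify directly.
|a_n - 9| = |9n - 9(n+19)| / (n+19) = 171/(n+19) < 171/n for every n >= 1.
Given epsilon > 0, choose a positive integer N > 171/epsilon. Then for all n >= N, |a_n - 9| < 171/n <= 171/N < epsilon.
So by the definition of the limit, lim a_n exists and equals 9.

9


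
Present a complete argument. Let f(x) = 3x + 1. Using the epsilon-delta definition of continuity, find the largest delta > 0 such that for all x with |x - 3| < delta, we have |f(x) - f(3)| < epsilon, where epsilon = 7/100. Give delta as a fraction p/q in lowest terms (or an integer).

We compute f(3) = 3*(3) + 1 = 10.
|f(x) - f(3)| = |3x + 1 - (10)| = |3(x - 3)| = 3|x - 3|.
We need 3|x - 3| < 7/100, i.e. |x - 3| < 7/100 / 3 = 7/300.
So any delta <= 7/300 works. Conversely, if delta > 7/300, then x = 3 + 7/300 satisfies |x - 3| = 7/300 < delta but |f(x) - f(3)| = 3 * 7/300 = 7/100, which is not < 7/100; so no larger delta works.
Hence the largest such delta is 7/300.

7/300


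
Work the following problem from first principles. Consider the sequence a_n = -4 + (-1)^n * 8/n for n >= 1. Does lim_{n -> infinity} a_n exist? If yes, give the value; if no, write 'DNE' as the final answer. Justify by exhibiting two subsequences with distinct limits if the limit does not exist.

Examine the behaviour of a_n along subsequences.
Even-n subsequence a_{2k} = -4 + 8/(2k) -> -4. Odd-n subsequence a_{2k+1} = -4 - 8/(2k+1) -> -4. Both tend to -4, which suggests the limit is -4; verify directly.
|a_n - (-4)| = |(-1)^n * 8/n| = 8/n for every n >= 1.
Given epsilon > 0, choose a positive integer N > 8/epsilon. Then for all n >= N, |a_n - (-4)| = 8/n <= 8/N < epsilon.
So by the definition of the limit, lim a_n exists and equals -4.

-4


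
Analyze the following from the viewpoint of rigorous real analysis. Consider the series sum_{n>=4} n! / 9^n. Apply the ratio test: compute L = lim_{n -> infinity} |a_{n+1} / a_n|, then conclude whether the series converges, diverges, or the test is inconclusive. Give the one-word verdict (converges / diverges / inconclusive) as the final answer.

Let a_n denote the general term. Form the ratio a_{n+1}/a_n and simplify:
a_{n+1}/a_n = n/9 + 1/9
Take the limit as n -> infinity: L = infinity.
Since L = infinity > 1 (or L = infinity), the ratio test implies the series diverges.

diverges


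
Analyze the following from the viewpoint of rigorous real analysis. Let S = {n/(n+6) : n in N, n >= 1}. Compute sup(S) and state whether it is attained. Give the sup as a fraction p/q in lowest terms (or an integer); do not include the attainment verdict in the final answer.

Analysis:
- Values: 1/7, 1/4, 1/3, 2/5, ... strictly increasing.
- Minimum is 1/7 (n=1); inf = 1/7 (attained).
- n/(n+6) = 1 - 6/(n+6) -> 1 from below as n -> infinity, and never equals 1.
- So sup = 1 (not attained).
Conclusion: sup(S) = 1, not attained in S.

1


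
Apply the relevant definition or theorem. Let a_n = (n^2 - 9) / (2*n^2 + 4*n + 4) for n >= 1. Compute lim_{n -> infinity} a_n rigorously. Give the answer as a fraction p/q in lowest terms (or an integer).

Divide numerator and denominator by n^2, the highest power:
numerator / n^2 = 1 - 9/n^2
denominator / n^2 = 2 + 4/n + 4/n^2
As n -> infinity, all terms of the form c/n^k (k >= 1) tend to 0.
So numerator / n^2 -> 1 and denominator / n^2 -> 2.
Therefore lim a_n = 1/2.

1/2


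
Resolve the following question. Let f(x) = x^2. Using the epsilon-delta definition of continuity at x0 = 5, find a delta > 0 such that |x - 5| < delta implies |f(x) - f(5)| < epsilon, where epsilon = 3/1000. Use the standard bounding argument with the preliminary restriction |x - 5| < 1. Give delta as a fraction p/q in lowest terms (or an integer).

Factor: |x^2 - (5)^2| = |x - 5| * |x + 5|.
Impose |x - 5| < 1 first. Then |x + 5| = |(x - 5) + 2*(5)| <= |x - 5| + 2*|5| < 1 + 10 = 11.
So |x^2 - (5)^2| < delta * 11.
We need delta * 11 <= 3/1000, i.e. delta <= 3/1000/11 = 3/11000.
Since 3/11000 < 1, this is tighter than 1; take delta = 3/11000.
So delta = 3/11000 works.

3/11000


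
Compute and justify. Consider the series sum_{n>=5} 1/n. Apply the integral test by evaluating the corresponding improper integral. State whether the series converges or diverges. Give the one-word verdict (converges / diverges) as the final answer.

Let f(x) = 1/x. Then f is positive, continuous, and decreasing on [5, infinity), so the integral test applies.
Compute the improper integral int_{5}^infinity f(x) dx:
  antiderivative F(x) = log(x).
  As x -> infinity, log(x) -> infinity.
  So int = infinity - log(5) = infinity. By the integral test, the series diverges.

diverges


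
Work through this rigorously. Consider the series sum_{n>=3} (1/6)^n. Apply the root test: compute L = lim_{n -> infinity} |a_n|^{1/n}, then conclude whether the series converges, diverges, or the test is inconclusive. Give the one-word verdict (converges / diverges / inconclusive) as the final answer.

Let a_n denote the general term. Form |a_n|^(1/n) and simplify:
|a_n|^(1/n) = 1/6
Take the limit as n -> infinity: L = 1/6.
Since L = 1/6 < 1, the root test implies convergence.

converges


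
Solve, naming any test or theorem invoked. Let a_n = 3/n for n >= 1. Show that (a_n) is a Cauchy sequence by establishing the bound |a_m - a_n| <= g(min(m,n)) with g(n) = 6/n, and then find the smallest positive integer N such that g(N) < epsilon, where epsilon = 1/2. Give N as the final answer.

For any m, n >= 1, by the triangle inequality:
|a_m - a_n| = |3/m - 3/n| <= 3*1/m + 3*1/n <= 6/min(m,n).
So g(n) = 6/n bounds the Cauchy difference. Since g(n) -> 0, (a_n) is Cauchy.
Now solve g(N) < 1/2: 6/N < 1/2 <=> N > 6 / (1/2) = 12.
The smallest integer strictly greater than 12 is N = 13.
Check: g(13) = 6/13 = 6/13 < 1/2; g(12) = 1/2 >= 1/2. So N = 13.

13


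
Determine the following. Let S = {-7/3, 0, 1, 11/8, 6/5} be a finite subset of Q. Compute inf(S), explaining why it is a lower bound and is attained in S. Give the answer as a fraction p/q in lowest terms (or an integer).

S is finite, so inf(S) = min(S).
Sorted increasing:
-7/3, 0, 1, 6/5, 11/8
The extremum is -7/3.
For every x in S, x >= -7/3. And -7/3 is in S, so it is attained.
Therefore inf(S) = -7/3.

-7/3


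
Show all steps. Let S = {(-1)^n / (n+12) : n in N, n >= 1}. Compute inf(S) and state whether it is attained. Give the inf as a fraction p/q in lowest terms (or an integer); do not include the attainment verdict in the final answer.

Analysis:
- Values: -1/13, 1/14, -1/15, 1/16, -1/17, ...
- Positive terms (even n): 1/(2+12), 1/(4+12), ... decreasing -> max = 1/14 (n=2).
- Negative terms (odd n): -1/(1+12), -1/(3+12), ... increasing -> min = -1/13 (n=1).
- So sup = 1/14 (attained at n=2); inf = -1/13 (attained at n=1).
Conclusion: inf(S) = -1/13, attained in S.

-1/13


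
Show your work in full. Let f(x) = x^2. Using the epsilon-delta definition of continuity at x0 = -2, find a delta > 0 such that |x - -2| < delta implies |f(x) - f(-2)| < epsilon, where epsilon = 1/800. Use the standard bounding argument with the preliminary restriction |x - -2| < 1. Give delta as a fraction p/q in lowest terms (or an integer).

Factor: |x^2 - (-2)^2| = |x - -2| * |x + -2|.
Impose |x - -2| < 1 first. Then |x + -2| = |(x - -2) + 2*(-2)| <= |x - -2| + 2*|-2| < 1 + 4 = 5.
So |x^2 - (-2)^2| < delta * 5.
We need delta * 5 <= 1/800, i.e. delta <= 1/800/5 = 1/4000.
Since 1/4000 < 1, this is tighter than 1; take delta = 1/4000.
So delta = 1/4000 works.

1/4000


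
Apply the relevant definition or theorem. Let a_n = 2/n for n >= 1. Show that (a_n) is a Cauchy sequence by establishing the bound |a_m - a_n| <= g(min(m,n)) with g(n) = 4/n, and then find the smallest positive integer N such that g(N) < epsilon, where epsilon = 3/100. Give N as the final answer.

For any m, n >= 1, by the triangle inequality:
|a_m - a_n| = |2/m - 2/n| <= 2*1/m + 2*1/n <= 4/min(m,n).
So g(n) = 4/n bounds the Cauchy difference. Since g(n) -> 0, (a_n) is Cauchy.
Now solve g(N) < 3/100: 4/N < 3/100 <=> N > 4 / (3/100) = 400/3.
The smallest integer strictly greater than 400/3 is N = 134.
Check: g(134) = 4/134 = 2/67 < 3/100; g(133) = 4/133 >= 3/100. So N = 134.

134


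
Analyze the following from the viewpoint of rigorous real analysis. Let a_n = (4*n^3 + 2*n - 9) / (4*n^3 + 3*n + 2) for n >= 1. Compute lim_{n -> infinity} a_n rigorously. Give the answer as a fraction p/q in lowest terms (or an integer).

Divide numerator and denominator by n^3, the highest power:
numerator / n^3 = 4 + 2/n^2 - 9/n^3
denominator / n^3 = 4 + 3/n^2 + 2/n^3
As n -> infinity, all terms of the form c/n^k (k >= 1) tend to 0.
So numerator / n^3 -> 4 and denominator / n^3 -> 4.
Therefore lim a_n = 1.

1


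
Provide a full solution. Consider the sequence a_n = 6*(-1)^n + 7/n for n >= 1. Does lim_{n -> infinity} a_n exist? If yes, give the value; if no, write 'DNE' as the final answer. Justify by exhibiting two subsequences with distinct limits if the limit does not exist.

Examine the behaviour of a_n along subsequences.
a_{2k} = 6 + 7/(2k) -> 6. a_{2k+1} = -6 + 7/(2k+1) -> -6.
Since these two subsequential limits are 6 and -6, distinct, the full sequence cannot converge (a convergent sequence has all subsequences tending to the same limit). So lim a_n does not exist.

DNE


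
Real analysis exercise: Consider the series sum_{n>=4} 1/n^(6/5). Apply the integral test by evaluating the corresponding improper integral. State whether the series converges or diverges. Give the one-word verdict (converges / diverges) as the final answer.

Let f(x) = x^(-6/5). Then f is positive, continuous, and decreasing on [4, infinity), so the integral test applies.
Compute the improper integral int_{4}^infinity f(x) dx:
  antiderivative F(x) = -5/x^(1/5).
  As x -> infinity, F(x) -> 0 (since p = 6/5 > 1).
  So int = F(infinity) - F(4) = 0 - (-5*2^(3/5)/2) = 5*2^(3/5)/2.
  Finite, so by the integral test, the series converges.

converges


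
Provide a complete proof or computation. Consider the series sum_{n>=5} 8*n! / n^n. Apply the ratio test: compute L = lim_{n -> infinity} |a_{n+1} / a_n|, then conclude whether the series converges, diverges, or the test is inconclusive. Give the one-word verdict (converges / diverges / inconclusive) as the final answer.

Let a_n denote the general term. Form the ratio a_{n+1}/a_n and simplify:
a_{n+1}/a_n = (n/(n + 1))^n
Take the limit as n -> infinity: L = exp(-1).
Since L = exp(-1) < 1, the ratio test implies the series converges.

converges


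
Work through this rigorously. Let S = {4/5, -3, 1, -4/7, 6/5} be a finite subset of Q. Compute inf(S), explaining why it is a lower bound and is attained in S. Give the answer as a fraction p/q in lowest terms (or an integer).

S is finite, so inf(S) = min(S).
Sorted increasing:
-3, -4/7, 4/5, 1, 6/5
The extremum is -3.
For every x in S, x >= -3. And -3 is in S, so it is attained.
Therefore inf(S) = -3.

-3


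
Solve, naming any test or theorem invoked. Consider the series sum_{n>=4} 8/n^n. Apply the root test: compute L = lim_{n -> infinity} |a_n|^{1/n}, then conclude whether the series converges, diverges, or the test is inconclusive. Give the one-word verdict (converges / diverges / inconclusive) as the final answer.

Let a_n denote the general term. Form |a_n|^(1/n) and simplify:
|a_n|^(1/n) = 2^(3/n)/n
Take the limit as n -> infinity: L = 0.
Since L = 0 < 1, the root test implies convergence.

converges


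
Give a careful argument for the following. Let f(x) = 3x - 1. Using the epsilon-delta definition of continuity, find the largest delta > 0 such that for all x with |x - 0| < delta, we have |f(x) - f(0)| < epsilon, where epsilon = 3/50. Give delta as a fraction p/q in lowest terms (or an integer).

We compute f(0) = 3*(0) - 1 = -1.
|f(x) - f(0)| = |3x - 1 - (-1)| = |3(x - 0)| = 3|x - 0|.
We need 3|x - 0| < 3/50, i.e. |x - 0| < 3/50 / 3 = 1/50.
So any delta <= 1/50 works. Conversely, if delta > 1/50, then x = 0 + 1/50 satisfies |x - 0| = 1/50 < delta but |f(x) - f(0)| = 3 * 1/50 = 3/50, which is not < 3/50; so no larger delta works.
Hence the largest such delta is 1/50.

1/50


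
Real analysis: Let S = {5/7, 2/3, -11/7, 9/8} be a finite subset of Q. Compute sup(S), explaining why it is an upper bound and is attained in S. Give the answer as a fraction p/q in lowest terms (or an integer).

S is finite, so sup(S) = max(S).
Sorted decreasing:
9/8, 5/7, 2/3, -11/7
The extremum is 9/8.
For every x in S, x <= 9/8. And 9/8 is in S, so it is attained.
Therefore sup(S) = 9/8.

9/8


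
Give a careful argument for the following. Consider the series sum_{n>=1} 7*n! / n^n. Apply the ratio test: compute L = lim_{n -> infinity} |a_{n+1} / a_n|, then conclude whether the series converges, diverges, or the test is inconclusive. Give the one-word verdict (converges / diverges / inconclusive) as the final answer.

Let a_n denote the general term. Form the ratio a_{n+1}/a_n and simplify:
a_{n+1}/a_n = (n/(n + 1))^n
Take the limit as n -> infinity: L = exp(-1).
Since L = exp(-1) < 1, the ratio test implies the series converges.

converges


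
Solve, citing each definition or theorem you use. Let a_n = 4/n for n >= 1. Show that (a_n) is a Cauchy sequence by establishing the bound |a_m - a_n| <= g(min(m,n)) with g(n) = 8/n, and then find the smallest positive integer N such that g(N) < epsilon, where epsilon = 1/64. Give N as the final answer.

For any m, n >= 1, by the triangle inequality:
|a_m - a_n| = |4/m - 4/n| <= 4*1/m + 4*1/n <= 8/min(m,n).
So g(n) = 8/n bounds the Cauchy difference. Since g(n) -> 0, (a_n) is Cauchy.
Now solve g(N) < 1/64: 8/N < 1/64 <=> N > 8 / (1/64) = 512.
The smallest integer strictly greater than 512 is N = 513.
Check: g(513) = 8/513 = 8/513 < 1/64; g(512) = 1/64 >= 1/64. So N = 513.

513


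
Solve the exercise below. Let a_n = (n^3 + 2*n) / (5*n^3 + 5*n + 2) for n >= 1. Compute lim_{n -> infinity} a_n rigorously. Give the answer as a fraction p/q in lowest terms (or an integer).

Divide numerator and denominator by n^3, the highest power:
numerator / n^3 = 1 + 2/n^2
denominator / n^3 = 5 + 5/n^2 + 2/n^3
As n -> infinity, all terms of the form c/n^k (k >= 1) tend to 0.
So numerator / n^3 -> 1 and denominator / n^3 -> 5.
Therefore lim a_n = 1/5.

1/5


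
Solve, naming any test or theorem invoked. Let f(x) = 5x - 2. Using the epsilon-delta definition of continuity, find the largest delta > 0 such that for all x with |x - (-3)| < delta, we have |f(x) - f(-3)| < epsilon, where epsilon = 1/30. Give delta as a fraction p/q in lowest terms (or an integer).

We compute f(-3) = 5*(-3) - 2 = -17.
|f(x) - f(-3)| = |5x - 2 - (-17)| = |5(x - (-3))| = 5|x - (-3)|.
We need 5|x - (-3)| < 1/30, i.e. |x - (-3)| < 1/30 / 5 = 1/150.
So any delta <= 1/150 works. Conversely, if delta > 1/150, then x = -3 + 1/150 satisfies |x - (-3)| = 1/150 < delta but |f(x) - f(-3)| = 5 * 1/150 = 1/30, which is not < 1/30; so no larger delta works.
Hence the largest such delta is 1/150.

1/150


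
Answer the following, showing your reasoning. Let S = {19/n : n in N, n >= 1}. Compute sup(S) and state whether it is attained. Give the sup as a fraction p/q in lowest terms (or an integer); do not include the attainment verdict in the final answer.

Analysis:
- Values: 19, 19/2, 19/3, 19/4, ... strictly decreasing.
- The maximum is 19 (n=1); sup = 19 (attained).
- The set is bounded below by 0; 19/n -> 0 so 0 is the greatest lower bound.
- 0 is not in the set, so inf = 0 is not attained.
Conclusion: sup(S) = 19, attained in S.

19


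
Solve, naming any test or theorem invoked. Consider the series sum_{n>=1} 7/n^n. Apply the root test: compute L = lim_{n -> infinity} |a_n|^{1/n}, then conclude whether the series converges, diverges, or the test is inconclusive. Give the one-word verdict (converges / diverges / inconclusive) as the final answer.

Let a_n denote the general term. Form |a_n|^(1/n) and simplify:
|a_n|^(1/n) = 7^(1/n)/n
Take the limit as n -> infinity: L = 0.
Since L = 0 < 1, the root test implies convergence.

converges


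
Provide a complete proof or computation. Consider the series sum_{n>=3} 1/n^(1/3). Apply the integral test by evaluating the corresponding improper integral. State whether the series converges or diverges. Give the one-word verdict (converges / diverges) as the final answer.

Let f(x) = x^(-1/3). Then f is positive, continuous, and decreasing on [3, infinity), so the integral test applies.
Compute the improper integral int_{3}^infinity f(x) dx:
  antiderivative F(x) = 3*x^(2/3)/2.
  As x -> infinity, F(x) -> infinity (since p = 1/3 < 1).
  So the integral diverges. By the integral test, the series diverges.

diverges


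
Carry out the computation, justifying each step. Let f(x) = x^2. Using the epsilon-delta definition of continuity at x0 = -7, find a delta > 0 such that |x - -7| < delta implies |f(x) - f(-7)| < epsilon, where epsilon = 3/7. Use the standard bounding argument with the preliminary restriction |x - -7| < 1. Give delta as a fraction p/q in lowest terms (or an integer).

Factor: |x^2 - (-7)^2| = |x - -7| * |x + -7|.
Impose |x - -7| < 1 first. Then |x + -7| = |(x - -7) + 2*(-7)| <= |x - -7| + 2*|-7| < 1 + 14 = 15.
So |x^2 - (-7)^2| < delta * 15.
We need delta * 15 <= 3/7, i.e. delta <= 3/7/15 = 1/35.
Since 1/35 < 1, this is tighter than 1; take delta = 1/35.
So delta = 1/35 works.

1/35


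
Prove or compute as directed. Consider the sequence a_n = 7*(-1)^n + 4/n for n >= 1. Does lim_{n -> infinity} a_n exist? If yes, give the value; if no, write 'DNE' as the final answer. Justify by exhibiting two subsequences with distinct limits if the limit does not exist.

Examine the behaviour of a_n along subsequences.
a_{2k} = 7 + 4/(2k) -> 7. a_{2k+1} = -7 + 4/(2k+1) -> -7.
Since these two subsequential limits are 7 and -7, distinct, the full sequence cannot converge (a convergent sequence has all subsequences tending to the same limit). So lim a_n does not exist.

DNE


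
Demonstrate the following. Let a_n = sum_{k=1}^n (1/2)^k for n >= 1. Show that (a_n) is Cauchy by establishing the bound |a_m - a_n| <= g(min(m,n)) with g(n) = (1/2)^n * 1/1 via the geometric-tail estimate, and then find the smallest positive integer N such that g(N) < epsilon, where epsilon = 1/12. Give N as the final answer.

For m > n >= 1: |a_m - a_n| = sum_{k=n+1}^m (1/2)^k < sum_{k=n+1}^infinity (1/2)^k = (1/2)^(n+1) / (1 - 1/2) = (1/2)^n * (1/2) * (2/1) = (1/2)^n * 1/1.
So g(n) = (1/2)^n / 1. Since g(n) -> 0, (a_n) is Cauchy.
Now solve g(N) < 1/12: (1/2)^N / 1 < 1/12 <=> 2^N > 1 / (1 * 1/12) = 12.
Check powers of 2: 2^3 = 8 <= 12, 2^4 = 16 > 12.
So the smallest such N is 4. Check: g(4) = 1/(1 * 16) = 1/16 < 1/12.

4


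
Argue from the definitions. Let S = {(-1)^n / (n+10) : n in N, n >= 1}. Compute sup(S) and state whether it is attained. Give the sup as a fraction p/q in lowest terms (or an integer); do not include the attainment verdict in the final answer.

Analysis:
- Values: -1/11, 1/12, -1/13, 1/14, -1/15, ...
- Positive terms (even n): 1/(2+10), 1/(4+10), ... decreasing -> max = 1/12 (n=2).
- Negative terms (odd n): -1/(1+10), -1/(3+10), ... increasing -> min = -1/11 (n=1).
- So sup = 1/12 (attained at n=2); inf = -1/11 (attained at n=1).
Conclusion: sup(S) = 1/12, attained in S.

1/12


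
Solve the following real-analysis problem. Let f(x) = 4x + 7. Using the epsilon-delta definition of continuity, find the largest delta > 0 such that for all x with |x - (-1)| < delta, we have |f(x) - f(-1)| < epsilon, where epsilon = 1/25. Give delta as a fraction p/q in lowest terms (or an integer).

We compute f(-1) = 4*(-1) + 7 = 3.
|f(x) - f(-1)| = |4x + 7 - (3)| = |4(x - (-1))| = 4|x - (-1)|.
We need 4|x - (-1)| < 1/25, i.e. |x - (-1)| < 1/25 / 4 = 1/100.
So any delta <= 1/100 works. Conversely, if delta > 1/100, then x = -1 + 1/100 satisfies |x - (-1)| = 1/100 < delta but |f(x) - f(-1)| = 4 * 1/100 = 1/25, which is not < 1/25; so no larger delta works.
Hence the largest such delta is 1/100.

1/100


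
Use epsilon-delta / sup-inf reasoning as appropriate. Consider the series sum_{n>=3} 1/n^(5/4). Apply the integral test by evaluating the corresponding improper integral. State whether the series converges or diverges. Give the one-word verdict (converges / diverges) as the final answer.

Let f(x) = x^(-5/4). Then f is positive, continuous, and decreasing on [3, infinity), so the integral test applies.
Compute the improper integral int_{3}^infinity f(x) dx:
  antiderivative F(x) = -4/x^(1/4).
  As x -> infinity, F(x) -> 0 (since p = 5/4 > 1).
  So int = F(infinity) - F(3) = 0 - (-4*3^(3/4)/3) = 4*3^(3/4)/3.
  Finite, so by the integral test, the series converges.

converges


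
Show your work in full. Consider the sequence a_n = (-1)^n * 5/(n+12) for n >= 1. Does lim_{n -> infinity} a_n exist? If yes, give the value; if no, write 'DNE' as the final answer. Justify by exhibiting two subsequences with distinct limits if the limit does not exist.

Examine the behaviour of a_n along subsequences.
Even-n subsequence a_{2k} = 5/(2k+12) -> 0. Odd-n subsequence a_{2k+1} = -5/(2k+13) -> 0. Both tend to 0, which suggests the limit is 0; verify directly.
|a_n - 0| = 5/(n+12) < 5/n for every n >= 1.
Given epsilon > 0, choose a positive integer N > 5/epsilon. Then for all n >= N, |a_n| < 5/n <= 5/N < epsilon.
So by the definition of the limit, lim a_n exists and equals 0.

0


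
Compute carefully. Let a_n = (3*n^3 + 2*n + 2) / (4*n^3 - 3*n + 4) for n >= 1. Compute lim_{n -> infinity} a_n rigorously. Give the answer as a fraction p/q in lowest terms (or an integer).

Divide numerator and denominator by n^3, the highest power:
numerator / n^3 = 3 + 2/n^2 + 2/n^3
denominator / n^3 = 4 - 3/n^2 + 4/n^3
As n -> infinity, all terms of the form c/n^k (k >= 1) tend to 0.
So numerator / n^3 -> 3 and denominator / n^3 -> 4.
Therefore lim a_n = 3/4.

3/4


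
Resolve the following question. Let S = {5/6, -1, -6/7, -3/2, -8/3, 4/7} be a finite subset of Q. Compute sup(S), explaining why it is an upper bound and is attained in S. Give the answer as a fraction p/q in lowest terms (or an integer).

S is finite, so sup(S) = max(S).
Sorted decreasing:
5/6, 4/7, -6/7, -1, -3/2, -8/3
The extremum is 5/6.
For every x in S, x <= 5/6. And 5/6 is in S, so it is attained.
Therefore sup(S) = 5/6.

5/6


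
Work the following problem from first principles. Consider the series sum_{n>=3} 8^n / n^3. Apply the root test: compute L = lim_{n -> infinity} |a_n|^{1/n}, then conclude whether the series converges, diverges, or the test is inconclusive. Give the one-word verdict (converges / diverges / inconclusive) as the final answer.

Let a_n denote the general term. Form |a_n|^(1/n) and simplify:
|a_n|^(1/n) = 8/n^(3/n)
Take the limit as n -> infinity: L = 8.
Since L = 8 > 1, the root test implies divergence.

diverges


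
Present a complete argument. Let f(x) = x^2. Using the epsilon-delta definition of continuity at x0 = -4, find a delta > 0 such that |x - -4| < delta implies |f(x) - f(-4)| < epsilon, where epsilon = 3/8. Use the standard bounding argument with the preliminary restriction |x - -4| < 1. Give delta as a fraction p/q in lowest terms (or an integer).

Factor: |x^2 - (-4)^2| = |x - -4| * |x + -4|.
Impose |x - -4| < 1 first. Then |x + -4| = |(x - -4) + 2*(-4)| <= |x - -4| + 2*|-4| < 1 + 8 = 9.
So |x^2 - (-4)^2| < delta * 9.
We need delta * 9 <= 3/8, i.e. delta <= 3/8/9 = 1/24.
Since 1/24 < 1, this is tighter than 1; take delta = 1/24.
So delta = 1/24 works.

1/24


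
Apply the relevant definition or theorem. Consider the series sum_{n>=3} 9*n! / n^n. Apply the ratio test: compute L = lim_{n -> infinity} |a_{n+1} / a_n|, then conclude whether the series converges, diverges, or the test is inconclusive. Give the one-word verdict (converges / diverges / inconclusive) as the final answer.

Let a_n denote the general term. Form the ratio a_{n+1}/a_n and simplify:
a_{n+1}/a_n = (n/(n + 1))^n
Take the limit as n -> infinity: L = exp(-1).
Since L = exp(-1) < 1, the ratio test implies the series converges.

converges


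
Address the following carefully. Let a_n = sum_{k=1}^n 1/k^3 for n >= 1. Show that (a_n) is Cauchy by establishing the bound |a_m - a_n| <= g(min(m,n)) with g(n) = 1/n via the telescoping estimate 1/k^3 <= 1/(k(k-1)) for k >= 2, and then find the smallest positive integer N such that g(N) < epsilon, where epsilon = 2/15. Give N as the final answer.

For m > n >= 1: |a_m - a_n| = sum_{k=n+1}^m 1/k^3.
Use 1/k^3 <= 1/(k(k-1)) = 1/(k-1) - 1/k for k >= 2 (which holds since k^3 >= k^2 >= k(k-1) for k >= 2):
sum_{k=n+1}^m 1/k^3 <= sum_{k=n+1}^m (1/(k-1) - 1/k) = 1/n - 1/m <= 1/n.
By symmetry the same bound holds with n,m swapped, so |a_m - a_n| <= 1/min(m,n) = g(min(m,n)). Since g(n) -> 0, (a_n) is Cauchy.
Now solve g(N) < 2/15: 1/N < 2/15 <=> N > 1/(2/15) = 15/2.
The smallest integer strictly greater than 15/2 is N = 8.
Check: g(8) = 1/8 < 2/15; g(7) = 1/7 >= 2/15. So N = 8.

8


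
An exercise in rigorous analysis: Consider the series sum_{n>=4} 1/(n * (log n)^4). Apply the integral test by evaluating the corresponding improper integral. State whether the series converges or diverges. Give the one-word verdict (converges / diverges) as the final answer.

Let f(x) = 1/(x*log(x)^4). Then f is positive, continuous, and decreasing on [4, infinity), so the integral test applies.
Compute the improper integral int_{4}^infinity f(x) dx:
  antiderivative F(x) = -1/(3*log(x)^3).
  F(x) -> 0 as x -> infinity.  int = 0 - F(4) = 1/(3*log(4)^3) < infinity. By the integral test, the series converges.

converges


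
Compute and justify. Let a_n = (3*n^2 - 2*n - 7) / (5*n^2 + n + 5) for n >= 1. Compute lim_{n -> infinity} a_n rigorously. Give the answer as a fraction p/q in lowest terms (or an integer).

Divide numerator and denominator by n^2, the highest power:
numerator / n^2 = 3 - 2/n - 7/n^2
denominator / n^2 = 5 + 1/n + 5/n^2
As n -> infinity, all terms of the form c/n^k (k >= 1) tend to 0.
So numerator / n^2 -> 3 and denominator / n^2 -> 5.
Therefore lim a_n = 3/5.

3/5


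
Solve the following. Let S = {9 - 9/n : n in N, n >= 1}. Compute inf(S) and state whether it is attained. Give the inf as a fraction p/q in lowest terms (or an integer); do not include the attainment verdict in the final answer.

Analysis:
- Values: 0, 9/2, 6, 27/4, ... strictly increasing.
- Minimum is 0 (n=1); inf = 0 (attained).
- 9 - 9/n -> 9 from below; sup = 9, not attained.
Conclusion: inf(S) = 0, attained in S.

0


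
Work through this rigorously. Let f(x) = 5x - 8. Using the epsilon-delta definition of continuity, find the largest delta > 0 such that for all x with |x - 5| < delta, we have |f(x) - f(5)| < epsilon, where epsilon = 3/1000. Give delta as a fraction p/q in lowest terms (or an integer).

We compute f(5) = 5*(5) - 8 = 17.
|f(x) - f(5)| = |5x - 8 - (17)| = |5(x - 5)| = 5|x - 5|.
We need 5|x - 5| < 3/1000, i.e. |x - 5| < 3/1000 / 5 = 3/5000.
So any delta <= 3/5000 works. Conversely, if delta > 3/5000, then x = 5 + 3/5000 satisfies |x - 5| = 3/5000 < delta but |f(x) - f(5)| = 5 * 3/5000 = 3/1000, which is not < 3/1000; so no larger delta works.
Hence the largest such delta is 3/5000.

3/5000


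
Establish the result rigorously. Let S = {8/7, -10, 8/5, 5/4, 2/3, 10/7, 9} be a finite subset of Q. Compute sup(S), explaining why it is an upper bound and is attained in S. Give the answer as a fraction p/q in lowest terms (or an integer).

S is finite, so sup(S) = max(S).
Sorted decreasing:
9, 8/5, 10/7, 5/4, 8/7, 2/3, -10
The extremum is 9.
For every x in S, x <= 9. And 9 is in S, so it is attained.
Therefore sup(S) = 9.

9


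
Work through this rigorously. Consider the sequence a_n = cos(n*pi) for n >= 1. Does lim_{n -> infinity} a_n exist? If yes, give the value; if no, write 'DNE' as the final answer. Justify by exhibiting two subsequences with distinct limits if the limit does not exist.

Examine the behaviour of a_n along subsequences.
cos(n*pi) = (-1)^n, so a_n = (-1)^n. a_{2k} = 1 -> 1. a_{2k+1} = -1 -> -1.
Since these two subsequential limits are 1 and -1, distinct, the full sequence cannot converge (a convergent sequence has all subsequences tending to the same limit). So lim a_n does not exist.

DNE


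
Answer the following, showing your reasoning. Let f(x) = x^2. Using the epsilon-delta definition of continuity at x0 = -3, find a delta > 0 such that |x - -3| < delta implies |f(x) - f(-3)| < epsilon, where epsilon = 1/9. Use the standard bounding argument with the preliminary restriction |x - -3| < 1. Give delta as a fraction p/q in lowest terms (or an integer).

Factor: |x^2 - (-3)^2| = |x - -3| * |x + -3|.
Impose |x - -3| < 1 first. Then |x + -3| = |(x - -3) + 2*(-3)| <= |x - -3| + 2*|-3| < 1 + 6 = 7.
So |x^2 - (-3)^2| < delta * 7.
We need delta * 7 <= 1/9, i.e. delta <= 1/9/7 = 1/63.
Since 1/63 < 1, this is tighter than 1; take delta = 1/63.
So delta = 1/63 works.

1/63


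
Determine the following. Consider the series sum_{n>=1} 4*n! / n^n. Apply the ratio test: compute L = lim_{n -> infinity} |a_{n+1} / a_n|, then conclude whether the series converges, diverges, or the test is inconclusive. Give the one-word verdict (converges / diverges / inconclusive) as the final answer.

Let a_n denote the general term. Form the ratio a_{n+1}/a_n and simplify:
a_{n+1}/a_n = (n/(n + 1))^n
Take the limit as n -> infinity: L = exp(-1).
Since L = exp(-1) < 1, the ratio test implies the series converges.

converges


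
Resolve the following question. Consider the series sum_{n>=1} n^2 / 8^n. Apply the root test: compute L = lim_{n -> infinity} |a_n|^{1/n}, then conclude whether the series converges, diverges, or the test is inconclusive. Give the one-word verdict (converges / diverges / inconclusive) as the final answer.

Let a_n denote the general term. Form |a_n|^(1/n) and simplify:
|a_n|^(1/n) = n^(2/n)/8
Take the limit as n -> infinity: L = 1/8.
Since L = 1/8 < 1, the root test implies convergence.

converges


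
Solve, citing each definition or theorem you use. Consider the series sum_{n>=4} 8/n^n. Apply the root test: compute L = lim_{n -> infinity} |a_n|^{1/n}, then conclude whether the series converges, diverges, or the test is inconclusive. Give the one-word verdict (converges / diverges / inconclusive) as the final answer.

Let a_n denote the general term. Form |a_n|^(1/n) and simplify:
|a_n|^(1/n) = 2^(3/n)/n
Take the limit as n -> infinity: L = 0.
Since L = 0 < 1, the root test implies convergence.

converges


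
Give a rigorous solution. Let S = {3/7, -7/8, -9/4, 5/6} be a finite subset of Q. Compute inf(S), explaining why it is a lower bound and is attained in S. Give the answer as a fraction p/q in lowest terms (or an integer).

S is finite, so inf(S) = min(S).
Sorted increasing:
-9/4, -7/8, 3/7, 5/6
The extremum is -9/4.
For every x in S, x >= -9/4. And -9/4 is in S, so it is attained.
Therefore inf(S) = -9/4.

-9/4


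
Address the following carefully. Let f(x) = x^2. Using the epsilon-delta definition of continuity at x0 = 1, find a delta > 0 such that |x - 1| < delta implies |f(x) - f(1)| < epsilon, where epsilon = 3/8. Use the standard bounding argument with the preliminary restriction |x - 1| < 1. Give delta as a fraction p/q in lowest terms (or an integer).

Factor: |x^2 - (1)^2| = |x - 1| * |x + 1|.
Impose |x - 1| < 1 first. Then |x + 1| = |(x - 1) + 2*(1)| <= |x - 1| + 2*|1| < 1 + 2 = 3.
So |x^2 - (1)^2| < delta * 3.
We need delta * 3 <= 3/8, i.e. delta <= 3/8/3 = 1/8.
Since 1/8 < 1, this is tighter than 1; take delta = 1/8.
So delta = 1/8 works.

1/8


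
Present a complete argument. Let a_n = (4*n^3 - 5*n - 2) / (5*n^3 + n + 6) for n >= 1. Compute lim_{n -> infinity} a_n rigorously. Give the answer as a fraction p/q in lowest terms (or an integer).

Divide numerator and denominator by n^3, the highest power:
numerator / n^3 = 4 - 5/n^2 - 2/n^3
denominator / n^3 = 5 + n^(-2) + 6/n^3
As n -> infinity, all terms of the form c/n^k (k >= 1) tend to 0.
So numerator / n^3 -> 4 and denominator / n^3 -> 5.
Therefore lim a_n = 4/5.

4/5


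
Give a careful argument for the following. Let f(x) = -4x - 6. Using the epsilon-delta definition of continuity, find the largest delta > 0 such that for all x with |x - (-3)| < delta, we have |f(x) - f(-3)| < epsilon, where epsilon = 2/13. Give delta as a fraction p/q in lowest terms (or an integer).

We compute f(-3) = -4*(-3) - 6 = 6.
|f(x) - f(-3)| = |-4x - 6 - (6)| = |-4(x - (-3))| = 4|x - (-3)|.
We need 4|x - (-3)| < 2/13, i.e. |x - (-3)| < 2/13 / 4 = 1/26.
So any delta <= 1/26 works. Conversely, if delta > 1/26, then x = -3 + 1/26 satisfies |x - (-3)| = 1/26 < delta but |f(x) - f(-3)| = 4 * 1/26 = 2/13, which is not < 2/13; so no larger delta works.
Hence the largest such delta is 1/26.

1/26


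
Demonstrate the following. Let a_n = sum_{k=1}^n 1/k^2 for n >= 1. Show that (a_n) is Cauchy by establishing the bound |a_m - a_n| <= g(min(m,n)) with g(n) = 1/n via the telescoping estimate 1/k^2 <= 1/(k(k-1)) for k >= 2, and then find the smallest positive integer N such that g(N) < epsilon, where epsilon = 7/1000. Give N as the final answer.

For m > n >= 1: |a_m - a_n| = sum_{k=n+1}^m 1/k^2.
Use 1/k^2 <= 1/(k(k-1)) = 1/(k-1) - 1/k for k >= 2:
sum_{k=n+1}^m 1/k^2 <= sum_{k=n+1}^m (1/(k-1) - 1/k) = 1/n - 1/m <= 1/n.
By symmetry the same bound holds with n,m swapped, so |a_m - a_n| <= 1/min(m,n) = g(min(m,n)). Since g(n) -> 0, (a_n) is Cauchy.
Now solve g(N) < 7/1000: 1/N < 7/1000 <=> N > 1/(7/1000) = 1000/7.
The smallest integer strictly greater than 1000/7 is N = 143.
Check: g(143) = 1/143 < 7/1000; g(142) = 1/142 >= 7/1000. So N = 143.

143
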